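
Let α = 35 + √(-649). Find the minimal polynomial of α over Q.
m_α(x) = x^2 - 70x + 1874

From α - 35 = √(-649), squaring gives (α - 35)^2 = -649, i.e. α^2 - 70α + 1225 = -649, so α^2 - 70α + 1874 = 0. The discriminant of x^2 - 70x + 1874 is (-70)^2 - 4·(1874) = 4900 - 7496 = -2596, and 4·(-649) is not a perfect square in Q since -649 is squarefree and ≠ 1. Hence x^2 - 70x + 1874 is irreducible over Q and is the minimal polynomial of α.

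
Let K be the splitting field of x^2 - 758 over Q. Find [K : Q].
[K : Q] = 2

f(x) = x^2 - 758 factors as (x - √758)(x + √758). The splitting field is K = Q(√758). Since 758 is squarefree and > 1, it is not a perfect square, so x^2 - 758 is irreducible over Q and [Q(√758) : Q] = 2. Hence [K : Q] = 2.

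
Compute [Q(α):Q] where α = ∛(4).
[Q(α):Q] = 3

The minimal polynomial of α is x^3 - 4, irreducible over Q since 4 is not a perfect cube (so x^3 - 4 has no rational root). Hence [Q(α):Q] = deg(m_α) = 3.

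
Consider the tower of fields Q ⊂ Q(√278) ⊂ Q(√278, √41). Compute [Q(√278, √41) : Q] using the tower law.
[Q(√278, √41) : Q] = 4

[Q(√278):Q] = 2 (min poly x^2 - 278, irreducible since 278 is squarefree > 1). For the top step, suppose √41 ∈ Q(√278), say √41 = c + d√278 with c, d ∈ Q. Squaring: 41 = c^2 + 278d^2 + 2cd√278. Since √278 ∉ Q this forces 2cd = 0. If d = 0 then √41 = c ∈ Q, contradicting 41 squarefree > 1. If c = 0 then 41 = 278d^2, so 278·41 = (278d)^2 is a perfect square in Q — but 278·41 = 11398 is not a perfect square (since 278 and 41 are distinct squarefree integers). Contradiction. Hence √41 ∉ Q(√278), so x^2 - 41 stays irreducible over Q(√278) and [Q(√278, √41) : Q(√278)] = 2. By the tower law, [Q(√278, √41) : Q] = 2 · 2 = 4.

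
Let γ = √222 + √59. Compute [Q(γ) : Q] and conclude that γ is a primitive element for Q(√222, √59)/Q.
[Q(γ) : Q] = 4 (equivalently, Q(γ) = Q(√222, √59))

Obviously Q(γ) ⊆ Q(√222, √59), and [Q(√222, √59):Q] = 4 (since 222, 59 are distinct squarefree integers > 1 with 13098 not a perfect square). To show equality we compute the minimal polynomial of γ. From γ = √222 + √59: γ^2 = 222 + 2√(13098) + 59 = 281 + 2√(13098), so γ^2 - 281 = 2√(13098); squaring, (γ^2 - 281)^2 = 4·13098, i.e. γ^4 - 562γ^2 + 78961 - 52392 = 0, i.e. γ^4 - 562γ^2 + 26569 = 0. So γ is a root of x^4 - 562x^2 + 26569. This polynomial is irreducible over Q: it has no rational root (each ±√222 ± √59 is irrational), and any factorization into two quadratics over Q would force √(13098) ∈ Q (pairing opposite roots) or √222, √59 ∈ Q (other pairings), all impossible. Hence [Q(γ):Q] = 4 = [Q(√222, √59):Q], so Q(γ) = Q(√222, √59).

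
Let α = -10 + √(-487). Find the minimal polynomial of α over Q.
m_α(x) = x^2 + 20x + 587

From α + 10 = √(-487), squaring gives (α + 10)^2 = -487, i.e. α^2 + 20α + 100 = -487, so α^2 + 20α + 587 = 0. The discriminant of x^2 + 20x + 587 is (20)^2 - 4·(587) = 400 - 2348 = -1948, and 4·(-487) is not a perfect square in Q since -487 is squarefree and ≠ 1. Hence x^2 + 20x + 587 is irreducible over Q and is the minimal polynomial of α.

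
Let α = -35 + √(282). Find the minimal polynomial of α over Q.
m_α(x) = x^2 + 70x + 943

From α + 35 = √(282), squaring gives (α + 35)^2 = 282, i.e. α^2 + 70α + 1225 = 282, so α^2 + 70α + 943 = 0. The discriminant of x^2 + 70x + 943 is (70)^2 - 4·(943) = 4900 - 3772 = 1128, and 4·(282) is not a perfect square in Q since 282 is squarefree and ≠ 1. Hence x^2 + 70x + 943 is irreducible over Q and is the minimal polynomial of α.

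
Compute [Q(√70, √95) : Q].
[Q(√70, √95) : Q] = 4

[Q(√70):Q] = 2 (min poly x^2 - 70, irreducible since 70 is squarefree > 1). For the top step, suppose √95 ∈ Q(√70), say √95 = c + d√70 with c, d ∈ Q. Squaring: 95 = c^2 + 70d^2 + 2cd√70. Since √70 ∉ Q this forces 2cd = 0. If d = 0 then √95 = c ∈ Q, contradicting 95 squarefree > 1. If c = 0 then 95 = 70d^2, so 70·95 = (70d)^2 is a perfect square in Q — but 70·95 = 6650 is not a perfect square (since 70 and 95 are distinct squarefree integers). Contradiction. Hence √95 ∉ Q(√70), so x^2 - 95 stays irreducible over Q(√70) and [Q(√70, √95) : Q(√70)] = 2. By the tower law, [Q(√70, √95) : Q] = 2 · 2 = 4.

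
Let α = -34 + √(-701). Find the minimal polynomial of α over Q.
m_α(x) = x^2 + 68x + 1857

From α + 34 = √(-701), squaring gives (α + 34)^2 = -701, i.e. α^2 + 68α + 1156 = -701, so α^2 + 68α + 1857 = 0. The discriminant of x^2 + 68x + 1857 is (68)^2 - 4·(1857) = 4624 - 7428 = -2804, and 4·(-701) is not a perfect square in Q since -701 is squarefree and ≠ 1. Hence x^2 + 68x + 1857 is irreducible over Q and is the minimal polynomial of α.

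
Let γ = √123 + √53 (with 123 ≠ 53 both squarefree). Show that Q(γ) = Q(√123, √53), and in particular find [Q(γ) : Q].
[Q(γ) : Q] = 4 (equivalently, Q(γ) = Q(√123, √53))

Obviously Q(γ) ⊆ Q(√123, √53), and [Q(√123, √53):Q] = 4 (since 123, 53 are distinct squarefree integers > 1 with 6519 not a perfect square). To show equality we compute the minimal polynomial of γ. From γ = √123 + √53: γ^2 = 123 + 2√(6519) + 53 = 176 + 2√(6519), so γ^2 - 176 = 2√(6519); squaring, (γ^2 - 176)^2 = 4·6519, i.e. γ^4 - 352γ^2 + 30976 - 26076 = 0, i.e. γ^4 - 352γ^2 + 4900 = 0. So γ is a root of x^4 - 352x^2 + 4900. This polynomial is irreducible over Q: it has no rational root (each ±√123 ± √53 is irrational), and any factorization into two quadratics over Q would force √(6519) ∈ Q (pairing opposite roots) or √123, √53 ∈ Q (other pairings), all impossible. Hence [Q(γ):Q] = 4 = [Q(√123, √53):Q], so Q(γ) = Q(√123, √53).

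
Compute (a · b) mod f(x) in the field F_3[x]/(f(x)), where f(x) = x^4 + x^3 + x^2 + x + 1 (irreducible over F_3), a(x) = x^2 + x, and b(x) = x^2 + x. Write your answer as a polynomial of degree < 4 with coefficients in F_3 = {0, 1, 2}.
a · b ≡ x^3 + 2x + 2 (mod f(x))

Multiply in F_3[x]: a(x)·b(x) = (x^2 + x)·(x^2 + x) = x^4 + 2x^3 + x^2. This has degree ≥ 4, so divide by f(x) over F_3: x^4 + 2x^3 + x^2 = (1)·(x^4 + x^3 + x^2 + x + 1) + (x^3 + 2x + 2). Hence a·b ≡ x^3 + 2x + 2 (mod f). (F_3[x]/(f) is a field with 3^4 = 81 elements since f is irreducible of degree 4.)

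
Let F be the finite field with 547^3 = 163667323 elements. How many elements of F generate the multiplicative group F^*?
There are φ(163667322) = 42830208 primitive elements

F_q^* is cyclic of order q - 1 = 163667322. A cyclic group of order m has exactly φ(m) generators. Here m = 163667322 = 2 · 3^2 · 7 · 13 · 163 · 613, so the number of primitive elements is φ(163667322) = 42830208.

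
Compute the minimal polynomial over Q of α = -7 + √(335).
m_α(x) = x^2 + 14x - 286

From α + 7 = √(335), squaring gives (α + 7)^2 = 335, i.e. α^2 + 14α + 49 = 335, so α^2 + 14α - 286 = 0. The discriminant of x^2 + 14x - 286 is (14)^2 - 4·(-286) = 196 + 1144 = 1340, and 4·(335) is not a perfect square in Q since 335 is squarefree and ≠ 1. Hence x^2 + 14x - 286 is irreducible over Q and is the minimal polynomial of α.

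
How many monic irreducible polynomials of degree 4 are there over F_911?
There are 172192009080 monic irreducible polynomials of degree 4 over F_911

Each element of F_{911^4} that lies in no proper subfield is a root of exactly one monic irreducible of degree 4 over F_911, and each such polynomial has 4 distinct roots in F_{911^4}. By Möbius inversion the count is N_911(4) = (1/4) Σ_{d|4} μ(4/d) · 911^d = (1/4)(μ(4)·911^1 + μ(2)·911^2 + μ(1)·911^4) = 688768036320/4 = 172192009080.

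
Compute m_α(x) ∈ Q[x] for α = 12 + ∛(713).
m_α(x) = x^3 - 36x^2 + 432x - 2441

Set β = α - 12 = ∛(713), so β^3 = 713. Then (α - 12)^3 - 713 = 0, i.e. α is a root of g(x) = (x - 12)^3 - 713 = x^3 - 36x^2 + 432x - 2441. Since g(x) = h(x - 12) where h(x) = x^3 - 713, and h is irreducible over Q (because 713 is not a perfect cube, so h has no rational root, and a monic cubic with no rational root is irreducible), g is also irreducible (irreducibility is preserved under the substitution x → x - 12). Hence m_α(x) = x^3 - 36x^2 + 432x - 2441.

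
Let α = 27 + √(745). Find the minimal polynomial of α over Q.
m_α(x) = x^2 - 54x - 16

From α - 27 = √(745), squaring gives (α - 27)^2 = 745, i.e. α^2 - 54α + 729 = 745, so α^2 - 54α - 16 = 0. The discriminant of x^2 - 54x - 16 is (-54)^2 - 4·(-16) = 2916 + 64 = 2980, and 4·(745) is not a perfect square in Q since 745 is squarefree and ≠ 1. Hence x^2 - 54x - 16 is irreducible over Q and is the minimal polynomial of α.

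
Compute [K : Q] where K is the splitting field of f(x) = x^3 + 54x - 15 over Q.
[K : Q] = 6

By the rational root test, any rational root of the monic integer polynomial f(x) = x^3 + 54x - 15 must be an integer dividing the constant term -15, i.e. one of ±{1, 3, 5, 15}. Evaluating: f(1) = 40, f(-1) = -70, f(3) = 174, f(-3) = -204, f(5) = 380, f(-5) = -410, f(15) = 4170, f(-15) = -4200; none is 0, so f has no rational root and is therefore irreducible over Q (a cubic with no linear factor over a field is irreducible). For an irreducible cubic, the Galois group is A_3 or S_3 according as the discriminant disc(f) = -4a^3 - 27b^2 = -4·(54)^3 - 27·(-15)^2 = -635931 is or is not a square in Q. Here disc(f) = -635931 is not a perfect square in Q, so the Galois group of f over Q is not contained in A_3 and must be all of S_3. The splitting field has degree |S_3| = 6 over Q, so [K : Q] = 6.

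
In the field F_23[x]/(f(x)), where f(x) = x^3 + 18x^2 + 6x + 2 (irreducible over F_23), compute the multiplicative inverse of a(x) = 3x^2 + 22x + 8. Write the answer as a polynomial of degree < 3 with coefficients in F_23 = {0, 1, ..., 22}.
a(x)^(-1) ≡ 10x^2 + x + 10 (mod f(x))

Since f is irreducible over F_23, F_23[x]/(f) is a field and a(x) ≠ 0 has an inverse. Apply the extended Euclidean algorithm to f(x) and a(x) in F_23[x]: f(x) = (8x + 1)·a(x) + (12x + 17);  a(x) = (6x + 1)·(12x + 17) + (14). The last nonzero remainder is the constant 14 = gcd(f, a) in F_23. Back-substituting through the division chain expresses 14 = s(x)·a(x) + t(x)·f(x) with s(x) ≡ 2x^2 + 14x + 2 (mod f), so (2x^2 + 14x + 2)·a(x) ≡ 14 (mod f). Multiplying by 14^(-1) ≡ 5 in F_23 gives a(x)^(-1) ≡ 5·(2x^2 + 14x + 2) ≡ 10x^2 + x + 10 (mod f). Check: (3x^2 + 22x + 8)·(10x^2 + x + 10) = 7x^4 + 16x^3 + 17x^2 + 21x + 11 ≡ 1 (mod x^3 + 18x^2 + 6x + 2).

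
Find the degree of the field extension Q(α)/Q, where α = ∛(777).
[Q(α):Q] = 3

The minimal polynomial of α is x^3 - 777, irreducible over Q since 777 is not a perfect cube (so x^3 - 777 has no rational root). Hence [Q(α):Q] = deg(m_α) = 3.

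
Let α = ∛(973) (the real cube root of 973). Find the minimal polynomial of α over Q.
m_α(x) = x^3 - 973

α satisfies α^3 = 973, so x^3 - 973 annihilates α. By the rational root test, a rational root p/q (in lowest terms) of x^3 - 973 would satisfy p^3 = 973 q^3, forcing q = 1 and p^3 = 973; but 973 is not a perfect cube, contradiction. A monic cubic over Q with no rational root is irreducible (any nontrivial factorization would include a linear factor). Hence x^3 - 973 is the minimal polynomial of α, and in particular [Q(α):Q] = 3.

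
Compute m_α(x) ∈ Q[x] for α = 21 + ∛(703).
m_α(x) = x^3 - 63x^2 + 1323x - 9964

Set β = α - 21 = ∛(703), so β^3 = 703. Then (α - 21)^3 - 703 = 0, i.e. α is a root of g(x) = (x - 21)^3 - 703 = x^3 - 63x^2 + 1323x - 9964. Since g(x) = h(x - 21) where h(x) = x^3 - 703, and h is irreducible over Q (because 703 is not a perfect cube, so h has no rational root, and a monic cubic with no rational root is irreducible), g is also irreducible (irreducibility is preserved under the substitution x → x - 21). Hence m_α(x) = x^3 - 63x^2 + 1323x - 9964.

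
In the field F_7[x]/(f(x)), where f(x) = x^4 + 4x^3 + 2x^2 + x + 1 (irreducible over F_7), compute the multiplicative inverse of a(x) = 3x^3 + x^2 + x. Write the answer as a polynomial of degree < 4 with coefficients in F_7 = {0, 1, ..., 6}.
a(x)^(-1) ≡ x^3 + x^2 + 2x + 5 (mod f(x))

Since f is irreducible over F_7, F_7[x]/(f) is a field and a(x) ≠ 0 has an inverse. Apply the extended Euclidean algorithm to f(x) and a(x) in F_7[x]: f(x) = (5x + 2)·a(x) + (2x^2 + 6x + 1);  a(x) = (5x + 3)·(2x^2 + 6x + 1) + (6x + 4);  (2x^2 + 6x + 1) = (5x)·(6x + 4) + (1). The last nonzero remainder is the constant 1 = gcd(f, a) in F_7. Back-substituting through the division chain expresses 1 = s(x)·a(x) + t(x)·f(x) with s(x) ≡ x^3 + x^2 + 2x + 5 (mod f), so a(x)^(-1) ≡ s(x) = x^3 + x^2 + 2x + 5 (mod f). Check: (3x^3 + x^2 + x)·(x^3 + x^2 + 2x + 5) = 3x^6 + 4x^5 + x^4 + 4x^3 + 5x ≡ 1 (mod x^4 + 4x^3 + 2x^2 + x + 1).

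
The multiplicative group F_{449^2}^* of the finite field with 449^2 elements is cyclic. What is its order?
|F_{449^2}^*| = 201600

F_{449^2} has 449^2 = 201601 elements; its multiplicative group consists of all nonzero elements, so |F_{449^2}^*| = 201601 - 1 = 201600. (It is cyclic since any finite subgroup of the multiplicative group of a field is cyclic.)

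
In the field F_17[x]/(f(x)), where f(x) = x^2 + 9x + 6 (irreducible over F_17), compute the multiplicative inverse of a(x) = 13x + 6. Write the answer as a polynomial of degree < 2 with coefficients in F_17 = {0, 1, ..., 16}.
a(x)^(-1) ≡ 9x + 1 (mod f(x))

Since f is irreducible over F_17, F_17[x]/(f) is a field and a(x) ≠ 0 has an inverse. Apply the extended Euclidean algorithm to f(x) and a(x) in F_17[x]: f(x) = (4x + 8)·a(x) + (9). The last nonzero remainder is the constant 9 = gcd(f, a) in F_17. Back-substituting through the division chain expresses 9 = s(x)·a(x) + t(x)·f(x) with s(x) ≡ 13x + 9 (mod f), so (13x + 9)·a(x) ≡ 9 (mod f). Multiplying by 9^(-1) ≡ 2 in F_17 gives a(x)^(-1) ≡ 2·(13x + 9) ≡ 9x + 1 (mod f). Check: (13x + 6)·(9x + 1) = 15x^2 + 16x + 6 ≡ 1 (mod x^2 + 9x + 6).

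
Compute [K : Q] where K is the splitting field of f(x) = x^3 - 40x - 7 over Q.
[K : Q] = 6

By the rational root test, any rational root of the monic integer polynomial f(x) = x^3 - 40x - 7 must be an integer dividing the constant term -7, i.e. one of ±{1, 7}. Evaluating: f(1) = -46, f(-1) = 32, f(7) = 56, f(-7) = -70; none is 0, so f has no rational root and is therefore irreducible over Q (a cubic with no linear factor over a field is irreducible). For an irreducible cubic, the Galois group is A_3 or S_3 according as the discriminant disc(f) = -4a^3 - 27b^2 = -4·(-40)^3 - 27·(-7)^2 = 254677 is or is not a square in Q. Here disc(f) = 254677 is not a perfect square in Q, so the Galois group of f over Q is not contained in A_3 and must be all of S_3. The splitting field has degree |S_3| = 6 over Q, so [K : Q] = 6.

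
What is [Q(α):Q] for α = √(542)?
[Q(α):Q] = 2

[Q(α):Q] equals the degree of the minimal polynomial of α. Here α^2 = 542 and x^2 - 542 is irreducible (d = 542 is squarefree, ≠ 1, hence not a square), so deg(m_α) = 2. Thus [Q(α):Q] = 2.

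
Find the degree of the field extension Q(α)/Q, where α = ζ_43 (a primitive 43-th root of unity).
[Q(α):Q] = 42

The minimal polynomial of ζ_43 over Q is the 43-th cyclotomic polynomial Φ_43(x), which is irreducible over Q and has degree φ(43) = 42. Hence [Q(α):Q] = φ(43) = 42.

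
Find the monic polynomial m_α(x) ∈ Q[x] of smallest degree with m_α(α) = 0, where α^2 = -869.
m_α(x) = x^2 + 869

α satisfies α^2 + 869 = 0, so x^2 + 869 annihilates α. Since d = -869 is squarefree and ≠ 1, it is not a perfect square in Q, so x^2 + 869 has no rational root and is therefore irreducible over Q (a degree-2 polynomial over a field is irreducible iff it has no root). Hence m_α(x) = x^2 + 869.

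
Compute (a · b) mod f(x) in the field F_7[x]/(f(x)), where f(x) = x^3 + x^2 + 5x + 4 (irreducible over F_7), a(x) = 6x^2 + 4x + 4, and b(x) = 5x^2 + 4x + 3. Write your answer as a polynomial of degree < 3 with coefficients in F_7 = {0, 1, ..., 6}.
a · b ≡ 2x^2 + 6x + 5 (mod f(x))

Multiply in F_7[x]: a(x)·b(x) = (6x^2 + 4x + 4)·(5x^2 + 4x + 3) = 2x^4 + 2x^3 + 5x^2 + 5. This has degree ≥ 3, so divide by f(x) over F_7: 2x^4 + 2x^3 + 5x^2 + 5 = (2x)·(x^3 + x^2 + 5x + 4) + (2x^2 + 6x + 5). Hence a·b ≡ 2x^2 + 6x + 5 (mod f). (F_7[x]/(f) is a field with 7^3 = 343 elements since f is irreducible of degree 3.)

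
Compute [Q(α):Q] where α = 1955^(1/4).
[Q(α):Q] = 4

α is a root of x^4 - 1955. By Eisenstein's criterion at the prime p = 5 (which divides the constant term 1955 but p^2 = 25 does not, since 1955 is squarefree), x^4 - 1955 is irreducible over Q. Hence [Q(α):Q] = 4.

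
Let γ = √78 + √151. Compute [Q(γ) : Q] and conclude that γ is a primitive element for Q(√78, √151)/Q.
[Q(γ) : Q] = 4 (equivalently, Q(γ) = Q(√78, √151))

Obviously Q(γ) ⊆ Q(√78, √151), and [Q(√78, √151):Q] = 4 (since 78, 151 are distinct squarefree integers > 1 with 11778 not a perfect square). To show equality we compute the minimal polynomial of γ. From γ = √78 + √151: γ^2 = 78 + 2√(11778) + 151 = 229 + 2√(11778), so γ^2 - 229 = 2√(11778); squaring, (γ^2 - 229)^2 = 4·11778, i.e. γ^4 - 458γ^2 + 52441 - 47112 = 0, i.e. γ^4 - 458γ^2 + 5329 = 0. So γ is a root of x^4 - 458x^2 + 5329. This polynomial is irreducible over Q: it has no rational root (each ±√78 ± √151 is irrational), and any factorization into two quadratics over Q would force √(11778) ∈ Q (pairing opposite roots) or √78, √151 ∈ Q (other pairings), all impossible. Hence [Q(γ):Q] = 4 = [Q(√78, √151):Q], so Q(γ) = Q(√78, √151).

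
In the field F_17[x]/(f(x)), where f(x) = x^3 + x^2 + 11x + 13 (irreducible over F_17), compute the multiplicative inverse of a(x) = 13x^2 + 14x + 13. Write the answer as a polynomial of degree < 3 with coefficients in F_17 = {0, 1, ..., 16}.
a(x)^(-1) ≡ 16x^2 + 16x + 7 (mod f(x))

Since f is irreducible over F_17, F_17[x]/(f) is a field and a(x) ≠ 0 has an inverse. Apply the extended Euclidean algorithm to f(x) and a(x) in F_17[x]: f(x) = (4x + 1)·a(x) + (13x);  a(x) = (x + 5)·(13x) + (13). The last nonzero remainder is the constant 13 = gcd(f, a) in F_17. Back-substituting through the division chain expresses 13 = s(x)·a(x) + t(x)·f(x) with s(x) ≡ 4x^2 + 4x + 6 (mod f), so (4x^2 + 4x + 6)·a(x) ≡ 13 (mod f). Multiplying by 13^(-1) ≡ 4 in F_17 gives a(x)^(-1) ≡ 4·(4x^2 + 4x + 6) ≡ 16x^2 + 16x + 7 (mod f). Check: (13x^2 + 14x + 13)·(16x^2 + 16x + 7) = 4x^4 + 7x^3 + 13x^2 + 6 ≡ 1 (mod x^3 + x^2 + 11x + 13).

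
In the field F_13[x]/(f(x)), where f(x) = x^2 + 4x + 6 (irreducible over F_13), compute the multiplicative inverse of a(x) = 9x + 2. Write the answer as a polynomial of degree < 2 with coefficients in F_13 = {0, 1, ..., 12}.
a(x)^(-1) ≡ 2x + 9 (mod f(x))

Since f is irreducible over F_13, F_13[x]/(f) is a field and a(x) ≠ 0 has an inverse. Apply the extended Euclidean algorithm to f(x) and a(x) in F_13[x]: f(x) = (3x + 7)·a(x) + (5). The last nonzero remainder is the constant 5 = gcd(f, a) in F_13. Back-substituting through the division chain expresses 5 = s(x)·a(x) + t(x)·f(x) with s(x) ≡ 10x + 6 (mod f), so (10x + 6)·a(x) ≡ 5 (mod f). Multiplying by 5^(-1) ≡ 8 in F_13 gives a(x)^(-1) ≡ 8·(10x + 6) ≡ 2x + 9 (mod f). Check: (9x + 2)·(2x + 9) = 5x^2 + 7x + 5 ≡ 1 (mod x^2 + 4x + 6).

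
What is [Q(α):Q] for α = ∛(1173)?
[Q(α):Q] = 3

The minimal polynomial of α is x^3 - 1173, irreducible over Q since 1173 is not a perfect cube (so x^3 - 1173 has no rational root). Hence [Q(α):Q] = deg(m_α) = 3.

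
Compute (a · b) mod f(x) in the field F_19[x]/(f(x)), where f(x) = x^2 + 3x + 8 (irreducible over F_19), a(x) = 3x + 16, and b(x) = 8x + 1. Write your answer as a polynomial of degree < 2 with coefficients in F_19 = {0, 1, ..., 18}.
a · b ≡ 2x + 14 (mod f(x))

Multiply in F_19[x]: a(x)·b(x) = (3x + 16)·(8x + 1) = 5x^2 + 17x + 16. This has degree ≥ 2, so divide by f(x) over F_19: 5x^2 + 17x + 16 = (5)·(x^2 + 3x + 8) + (2x + 14). Hence a·b ≡ 2x + 14 (mod f). (F_19[x]/(f) is a field with 19^2 = 361 elements since f is irreducible of degree 2.)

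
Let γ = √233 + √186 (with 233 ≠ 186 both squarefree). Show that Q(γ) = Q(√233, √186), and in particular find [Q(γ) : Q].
[Q(γ) : Q] = 4 (equivalently, Q(γ) = Q(√233, √186))

Obviously Q(γ) ⊆ Q(√233, √186), and [Q(√233, √186):Q] = 4 (since 233, 186 are distinct squarefree integers > 1 with 43338 not a perfect square). To show equality we compute the minimal polynomial of γ. From γ = √233 + √186: γ^2 = 233 + 2√(43338) + 186 = 419 + 2√(43338), so γ^2 - 419 = 2√(43338); squaring, (γ^2 - 419)^2 = 4·43338, i.e. γ^4 - 838γ^2 + 175561 - 173352 = 0, i.e. γ^4 - 838γ^2 + 2209 = 0. So γ is a root of x^4 - 838x^2 + 2209. This polynomial is irreducible over Q: it has no rational root (each ±√233 ± √186 is irrational), and any factorization into two quadratics over Q would force √(43338) ∈ Q (pairing opposite roots) or √233, √186 ∈ Q (other pairings), all impossible. Hence [Q(γ):Q] = 4 = [Q(√233, √186):Q], so Q(γ) = Q(√233, √186).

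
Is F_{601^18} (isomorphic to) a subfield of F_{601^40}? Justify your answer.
No: F_{601^18} is not a subfield of F_{601^40}

F_{p^m} embeds in F_{p^n} iff m | n. Here 18 ∤ 40 (since 40 = 2·18 + 4 with remainder 4 ≠ 0), so F_{601^18} is not a subfield of F_{601^40}. Equivalently: if it were, the tower law would give 18 = [F_{601^18}:F_601] dividing [F_{601^40}:F_601] = 40, contradiction.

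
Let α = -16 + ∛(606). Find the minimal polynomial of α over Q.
m_α(x) = x^3 + 48x^2 + 768x + 3490

Set β = α + 16 = ∛(606), so β^3 = 606. Then (α + 16)^3 - 606 = 0, i.e. α is a root of g(x) = (x + 16)^3 - 606 = x^3 + 48x^2 + 768x + 3490. Since g(x) = h(x + 16) where h(x) = x^3 - 606, and h is irreducible over Q (because 606 is not a perfect cube, so h has no rational root, and a monic cubic with no rational root is irreducible), g is also irreducible (irreducibility is preserved under the substitution x → x + 16). Hence m_α(x) = x^3 + 48x^2 + 768x + 3490.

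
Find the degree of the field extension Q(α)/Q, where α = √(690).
[Q(α):Q] = 2

[Q(α):Q] equals the degree of the minimal polynomial of α. Here α^2 = 690 and x^2 - 690 is irreducible (d = 690 is squarefree, ≠ 1, hence not a square), so deg(m_α) = 2. Thus [Q(α):Q] = 2.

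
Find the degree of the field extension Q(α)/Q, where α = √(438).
[Q(α):Q] = 2

[Q(α):Q] equals the degree of the minimal polynomial of α. Here α^2 = 438 and x^2 - 438 is irreducible (d = 438 is squarefree, ≠ 1, hence not a square), so deg(m_α) = 2. Thus [Q(α):Q] = 2.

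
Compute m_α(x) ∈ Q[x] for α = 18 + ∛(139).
m_α(x) = x^3 - 54x^2 + 972x - 5971

Set β = α - 18 = ∛(139), so β^3 = 139. Then (α - 18)^3 - 139 = 0, i.e. α is a root of g(x) = (x - 18)^3 - 139 = x^3 - 54x^2 + 972x - 5971. Since g(x) = h(x - 18) where h(x) = x^3 - 139, and h is irreducible over Q (because 139 is not a perfect cube, so h has no rational root, and a monic cubic with no rational root is irreducible), g is also irreducible (irreducibility is preserved under the substitution x → x - 18). Hence m_α(x) = x^3 - 54x^2 + 972x - 5971.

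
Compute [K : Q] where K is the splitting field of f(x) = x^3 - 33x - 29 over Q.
[K : Q] = 6

By the rational root test, any rational root of the monic integer polynomial f(x) = x^3 - 33x - 29 must be an integer dividing the constant term -29, i.e. one of ±{1, 29}. Evaluating: f(1) = -61, f(-1) = 3, f(29) = 23403, f(-29) = -23461; none is 0, so f has no rational root and is therefore irreducible over Q (a cubic with no linear factor over a field is irreducible). For an irreducible cubic, the Galois group is A_3 or S_3 according as the discriminant disc(f) = -4a^3 - 27b^2 = -4·(-33)^3 - 27·(-29)^2 = 121041 is or is not a square in Q. Here disc(f) = 121041 is not a perfect square in Q, so the Galois group of f over Q is not contained in A_3 and must be all of S_3. The splitting field has degree |S_3| = 6 over Q, so [K : Q] = 6.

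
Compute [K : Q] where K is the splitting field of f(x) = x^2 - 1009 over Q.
[K : Q] = 2

f(x) = x^2 - 1009 factors as (x - √1009)(x + √1009). The splitting field is K = Q(√1009). Since 1009 is squarefree and > 1, it is not a perfect square, so x^2 - 1009 is irreducible over Q and [Q(√1009) : Q] = 2. Hence [K : Q] = 2.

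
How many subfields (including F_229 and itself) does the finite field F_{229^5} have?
F_{229^5} has 2 subfields

The subfields of F_{p^n} are exactly the fields F_{p^d} for d | n (each is the fixed field of the unique index-d subgroup of Gal(F_{p^n}/F_p) ≅ Z/nZ). The divisors of n = 5 are {1, 5}, giving 2 subfields: F_{229^1}, F_{229^5}.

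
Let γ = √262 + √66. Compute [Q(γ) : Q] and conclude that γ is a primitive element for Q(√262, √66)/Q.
[Q(γ) : Q] = 4 (equivalently, Q(γ) = Q(√262, √66))

Obviously Q(γ) ⊆ Q(√262, √66), and [Q(√262, √66):Q] = 4 (since 262, 66 are distinct squarefree integers > 1 with 17292 not a perfect square). To show equality we compute the minimal polynomial of γ. From γ = √262 + √66: γ^2 = 262 + 2√(17292) + 66 = 328 + 2√(17292), so γ^2 - 328 = 2√(17292); squaring, (γ^2 - 328)^2 = 4·17292, i.e. γ^4 - 656γ^2 + 107584 - 69168 = 0, i.e. γ^4 - 656γ^2 + 38416 = 0. So γ is a root of x^4 - 656x^2 + 38416. This polynomial is irreducible over Q: it has no rational root (each ±√262 ± √66 is irrational), and any factorization into two quadratics over Q would force √(17292) ∈ Q (pairing opposite roots) or √262, √66 ∈ Q (other pairings), all impossible. Hence [Q(γ):Q] = 4 = [Q(√262, √66):Q], so Q(γ) = Q(√262, √66).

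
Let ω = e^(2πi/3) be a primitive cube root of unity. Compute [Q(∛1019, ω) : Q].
[Q(∛1019, ω) : Q] = 6

[Q(∛1019):Q] = 3 (min poly x^3 - 1019, irreducible since 1019 is not a perfect cube). [Q(ω):Q] = 2 (min poly x^2 + x + 1). Since Q(∛1019) ⊂ R and ω ∉ R, we have ω ∉ Q(∛1019), so x^2 + x + 1 remains irreducible over Q(∛1019) and [Q(∛1019, ω) : Q(∛1019)] = 2. By the tower law, [Q(∛1019, ω) : Q] = 3 · 2 = 6. (In fact Q(∛1019, ω) is the splitting field of x^3 - 1019 over Q.)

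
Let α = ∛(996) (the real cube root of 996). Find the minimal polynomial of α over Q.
m_α(x) = x^3 - 996

α satisfies α^3 = 996, so x^3 - 996 annihilates α. By the rational root test, a rational root p/q (in lowest terms) of x^3 - 996 would satisfy p^3 = 996 q^3, forcing q = 1 and p^3 = 996; but 996 is not a perfect cube, contradiction. A monic cubic over Q with no rational root is irreducible (any nontrivial factorization would include a linear factor). Hence x^3 - 996 is the minimal polynomial of α, and in particular [Q(α):Q] = 3.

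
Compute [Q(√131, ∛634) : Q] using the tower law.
[Q(√131, ∛634) : Q] = 6

Let L = Q(√131, ∛634). Since Q(√131) ⊂ L and [Q(√131):Q] = 2, the tower law gives 2 | [L:Q]. Likewise Q(∛634) ⊂ L with [Q(∛634):Q] = 3 (because 634 is not a perfect cube), so 3 | [L:Q]. As gcd(2,3) = 1, [L:Q] is divisible by 6. Conversely L is generated over Q by √131 and ∛634, so [L:Q] ≤ 2·3 = 6. Therefore [Q(√131, ∛634) : Q] = 6.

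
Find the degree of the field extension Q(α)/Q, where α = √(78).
[Q(α):Q] = 2

[Q(α):Q] equals the degree of the minimal polynomial of α. Here α^2 = 78 and x^2 - 78 is irreducible (d = 78 is squarefree, ≠ 1, hence not a square), so deg(m_α) = 2. Thus [Q(α):Q] = 2.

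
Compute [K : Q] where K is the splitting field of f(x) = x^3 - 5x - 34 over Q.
[K : Q] = 6

By the rational root test, any rational root of the monic integer polynomial f(x) = x^3 - 5x - 34 must be an integer dividing the constant term -34, i.e. one of ±{1, 2, 17, 34}. Evaluating: f(1) = -38, f(-1) = -30, f(2) = -36, f(-2) = -32, f(17) = 4794, f(-17) = -4862, f(34) = 39100, f(-34) = -39168; none is 0, so f has no rational root and is therefore irreducible over Q (a cubic with no linear factor over a field is irreducible). For an irreducible cubic, the Galois group is A_3 or S_3 according as the discriminant disc(f) = -4a^3 - 27b^2 = -4·(-5)^3 - 27·(-34)^2 = -30712 is or is not a square in Q. Here disc(f) = -30712 is not a perfect square in Q, so the Galois group of f over Q is not contained in A_3 and must be all of S_3. The splitting field has degree |S_3| = 6 over Q, so [K : Q] = 6.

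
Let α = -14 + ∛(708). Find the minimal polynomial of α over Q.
m_α(x) = x^3 + 42x^2 + 588x + 2036

Set β = α + 14 = ∛(708), so β^3 = 708. Then (α + 14)^3 - 708 = 0, i.e. α is a root of g(x) = (x + 14)^3 - 708 = x^3 + 42x^2 + 588x + 2036. Since g(x) = h(x + 14) where h(x) = x^3 - 708, and h is irreducible over Q (because 708 is not a perfect cube, so h has no rational root, and a monic cubic with no rational root is irreducible), g is also irreducible (irreducibility is preserved under the substitution x → x + 14). Hence m_α(x) = x^3 + 42x^2 + 588x + 2036.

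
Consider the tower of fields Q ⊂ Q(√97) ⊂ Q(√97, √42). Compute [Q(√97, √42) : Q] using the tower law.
[Q(√97, √42) : Q] = 4

[Q(√97):Q] = 2 (min poly x^2 - 97, irreducible since 97 is squarefree > 1). For the top step, suppose √42 ∈ Q(√97), say √42 = c + d√97 with c, d ∈ Q. Squaring: 42 = c^2 + 97d^2 + 2cd√97. Since √97 ∉ Q this forces 2cd = 0. If d = 0 then √42 = c ∈ Q, contradicting 42 squarefree > 1. If c = 0 then 42 = 97d^2, so 97·42 = (97d)^2 is a perfect square in Q — but 97·42 = 4074 is not a perfect square (since 97 and 42 are distinct squarefree integers). Contradiction. Hence √42 ∉ Q(√97), so x^2 - 42 stays irreducible over Q(√97) and [Q(√97, √42) : Q(√97)] = 2. By the tower law, [Q(√97, √42) : Q] = 2 · 2 = 4.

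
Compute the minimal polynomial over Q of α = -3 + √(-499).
m_α(x) = x^2 + 6x + 508

From α + 3 = √(-499), squaring gives (α + 3)^2 = -499, i.e. α^2 + 6α + 9 = -499, so α^2 + 6α + 508 = 0. The discriminant of x^2 + 6x + 508 is (6)^2 - 4·(508) = 36 - 2032 = -1996, and 4·(-499) is not a perfect square in Q since -499 is squarefree and ≠ 1. Hence x^2 + 6x + 508 is irreducible over Q and is the minimal polynomial of α.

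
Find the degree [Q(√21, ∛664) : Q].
[Q(√21, ∛664) : Q] = 6

Let L = Q(√21, ∛664). Since Q(√21) ⊂ L and [Q(√21):Q] = 2, the tower law gives 2 | [L:Q]. Likewise Q(∛664) ⊂ L with [Q(∛664):Q] = 3 (because 664 is not a perfect cube), so 3 | [L:Q]. As gcd(2,3) = 1, [L:Q] is divisible by 6. Conversely L is generated over Q by √21 and ∛664, so [L:Q] ≤ 2·3 = 6. Therefore [Q(√21, ∛664) : Q] = 6.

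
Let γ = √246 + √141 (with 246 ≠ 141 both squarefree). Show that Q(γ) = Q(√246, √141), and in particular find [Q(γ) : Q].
[Q(γ) : Q] = 4 (equivalently, Q(γ) = Q(√246, √141))

Obviously Q(γ) ⊆ Q(√246, √141), and [Q(√246, √141):Q] = 4 (since 246, 141 are distinct squarefree integers > 1 with 34686 not a perfect square). To show equality we compute the minimal polynomial of γ. From γ = √246 + √141: γ^2 = 246 + 2√(34686) + 141 = 387 + 2√(34686), so γ^2 - 387 = 2√(34686); squaring, (γ^2 - 387)^2 = 4·34686, i.e. γ^4 - 774γ^2 + 149769 - 138744 = 0, i.e. γ^4 - 774γ^2 + 11025 = 0. So γ is a root of x^4 - 774x^2 + 11025. This polynomial is irreducible over Q: it has no rational root (each ±√246 ± √141 is irrational), and any factorization into two quadratics over Q would force √(34686) ∈ Q (pairing opposite roots) or √246, √141 ∈ Q (other pairings), all impossible. Hence [Q(γ):Q] = 4 = [Q(√246, √141):Q], so Q(γ) = Q(√246, √141).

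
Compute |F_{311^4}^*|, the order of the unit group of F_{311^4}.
|F_{311^4}^*| = 9354951840

F_{311^4} has 311^4 = 9354951841 elements; its multiplicative group consists of all nonzero elements, so |F_{311^4}^*| = 9354951841 - 1 = 9354951840. (It is cyclic since any finite subgroup of the multiplicative group of a field is cyclic.)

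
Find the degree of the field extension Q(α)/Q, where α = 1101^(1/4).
[Q(α):Q] = 4

α is a root of x^4 - 1101. By Eisenstein's criterion at the prime p = 3 (which divides the constant term 1101 but p^2 = 9 does not, since 1101 is squarefree), x^4 - 1101 is irreducible over Q. Hence [Q(α):Q] = 4.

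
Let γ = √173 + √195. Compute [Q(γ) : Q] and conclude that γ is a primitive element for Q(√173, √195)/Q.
[Q(γ) : Q] = 4 (equivalently, Q(γ) = Q(√173, √195))

Obviously Q(γ) ⊆ Q(√173, √195), and [Q(√173, √195):Q] = 4 (since 173, 195 are distinct squarefree integers > 1 with 33735 not a perfect square). To show equality we compute the minimal polynomial of γ. From γ = √173 + √195: γ^2 = 173 + 2√(33735) + 195 = 368 + 2√(33735), so γ^2 - 368 = 2√(33735); squaring, (γ^2 - 368)^2 = 4·33735, i.e. γ^4 - 736γ^2 + 135424 - 134940 = 0, i.e. γ^4 - 736γ^2 + 484 = 0. So γ is a root of x^4 - 736x^2 + 484. This polynomial is irreducible over Q: it has no rational root (each ±√173 ± √195 is irrational), and any factorization into two quadratics over Q would force √(33735) ∈ Q (pairing opposite roots) or √173, √195 ∈ Q (other pairings), all impossible. Hence [Q(γ):Q] = 4 = [Q(√173, √195):Q], so Q(γ) = Q(√173, √195).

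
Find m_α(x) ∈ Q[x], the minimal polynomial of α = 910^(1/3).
m_α(x) = x^3 - 910

α satisfies α^3 = 910, so x^3 - 910 annihilates α. By the rational root test, a rational root p/q (in lowest terms) of x^3 - 910 would satisfy p^3 = 910 q^3, forcing q = 1 and p^3 = 910; but 910 is not a perfect cube, contradiction. A monic cubic over Q with no rational root is irreducible (any nontrivial factorization would include a linear factor). Hence x^3 - 910 is the minimal polynomial of α, and in particular [Q(α):Q] = 3.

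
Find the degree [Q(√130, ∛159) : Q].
[Q(√130, ∛159) : Q] = 6

Let L = Q(√130, ∛159). Since Q(√130) ⊂ L and [Q(√130):Q] = 2, the tower law gives 2 | [L:Q]. Likewise Q(∛159) ⊂ L with [Q(∛159):Q] = 3 (because 159 is not a perfect cube), so 3 | [L:Q]. As gcd(2,3) = 1, [L:Q] is divisible by 6. Conversely L is generated over Q by √130 and ∛159, so [L:Q] ≤ 2·3 = 6. Therefore [Q(√130, ∛159) : Q] = 6.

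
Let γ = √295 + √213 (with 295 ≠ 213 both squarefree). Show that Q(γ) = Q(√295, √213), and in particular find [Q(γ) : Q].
[Q(γ) : Q] = 4 (equivalently, Q(γ) = Q(√295, √213))

Obviously Q(γ) ⊆ Q(√295, √213), and [Q(√295, √213):Q] = 4 (since 295, 213 are distinct squarefree integers > 1 with 62835 not a perfect square). To show equality we compute the minimal polynomial of γ. From γ = √295 + √213: γ^2 = 295 + 2√(62835) + 213 = 508 + 2√(62835), so γ^2 - 508 = 2√(62835); squaring, (γ^2 - 508)^2 = 4·62835, i.e. γ^4 - 1016γ^2 + 258064 - 251340 = 0, i.e. γ^4 - 1016γ^2 + 6724 = 0. So γ is a root of x^4 - 1016x^2 + 6724. This polynomial is irreducible over Q: it has no rational root (each ±√295 ± √213 is irrational), and any factorization into two quadratics over Q would force √(62835) ∈ Q (pairing opposite roots) or √295, √213 ∈ Q (other pairings), all impossible. Hence [Q(γ):Q] = 4 = [Q(√295, √213):Q], so Q(γ) = Q(√295, √213).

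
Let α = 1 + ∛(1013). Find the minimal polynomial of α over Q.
m_α(x) = x^3 - 3x^2 + 3x - 1014

Set β = α - 1 = ∛(1013), so β^3 = 1013. Then (α - 1)^3 - 1013 = 0, i.e. α is a root of g(x) = (x - 1)^3 - 1013 = x^3 - 3x^2 + 3x - 1014. Since g(x) = h(x - 1) where h(x) = x^3 - 1013, and h is irreducible over Q (because 1013 is not a perfect cube, so h has no rational root, and a monic cubic with no rational root is irreducible), g is also irreducible (irreducibility is preserved under the substitution x → x - 1). Hence m_α(x) = x^3 - 3x^2 + 3x - 1014.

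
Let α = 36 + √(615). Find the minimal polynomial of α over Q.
m_α(x) = x^2 - 72x + 681

From α - 36 = √(615), squaring gives (α - 36)^2 = 615, i.e. α^2 - 72α + 1296 = 615, so α^2 - 72α + 681 = 0. The discriminant of x^2 - 72x + 681 is (-72)^2 - 4·(681) = 5184 - 2724 = 2460, and 4·(615) is not a perfect square in Q since 615 is squarefree and ≠ 1. Hence x^2 - 72x + 681 is irreducible over Q and is the minimal polynomial of α.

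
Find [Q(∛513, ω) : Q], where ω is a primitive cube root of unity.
[Q(∛513, ω) : Q] = 6

[Q(∛513):Q] = 3 (min poly x^3 - 513, irreducible since 513 is not a perfect cube). [Q(ω):Q] = 2 (min poly x^2 + x + 1). Since Q(∛513) ⊂ R and ω ∉ R, we have ω ∉ Q(∛513), so x^2 + x + 1 remains irreducible over Q(∛513) and [Q(∛513, ω) : Q(∛513)] = 2. By the tower law, [Q(∛513, ω) : Q] = 3 · 2 = 6. (In fact Q(∛513, ω) is the splitting field of x^3 - 513 over Q.)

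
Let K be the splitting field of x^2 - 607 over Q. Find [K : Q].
[K : Q] = 2

f(x) = x^2 - 607 factors as (x - √607)(x + √607). The splitting field is K = Q(√607). Since 607 is squarefree and > 1, it is not a perfect square, so x^2 - 607 is irreducible over Q and [Q(√607) : Q] = 2. Hence [K : Q] = 2.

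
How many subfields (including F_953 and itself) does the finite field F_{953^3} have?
F_{953^3} has 2 subfields

The subfields of F_{p^n} are exactly the fields F_{p^d} for d | n (each is the fixed field of the unique index-d subgroup of Gal(F_{p^n}/F_p) ≅ Z/nZ). The divisors of n = 3 are {1, 3}, giving 2 subfields: F_{953^1}, F_{953^3}.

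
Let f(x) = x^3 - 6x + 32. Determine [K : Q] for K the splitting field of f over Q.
[K : Q] = 6

By the rational root test, any rational root of the monic integer polynomial f(x) = x^3 - 6x + 32 must be an integer dividing the constant term 32, i.e. one of ±{1, 2, 4, 8, 16, 32}. Evaluating: f(1) = 27, f(-1) = 37, f(2) = 28, f(-2) = 36, f(4) = 72, f(-4) = -8, f(8) = 496, f(-8) = -432, f(16) = 4032, f(-16) = -3968, f(32) = 32608, f(-32) = -32544; none is 0, so f has no rational root and is therefore irreducible over Q (a cubic with no linear factor over a field is irreducible). For an irreducible cubic, the Galois group is A_3 or S_3 according as the discriminant disc(f) = -4a^3 - 27b^2 = -4·(-6)^3 - 27·(32)^2 = -26784 is or is not a square in Q. Here disc(f) = -26784 is not a perfect square in Q, so the Galois group of f over Q is not contained in A_3 and must be all of S_3. The splitting field has degree |S_3| = 6 over Q, so [K : Q] = 6.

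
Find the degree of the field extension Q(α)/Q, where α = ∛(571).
[Q(α):Q] = 3

The minimal polynomial of α is x^3 - 571, irreducible over Q since 571 is not a perfect cube (so x^3 - 571 has no rational root). Hence [Q(α):Q] = deg(m_α) = 3.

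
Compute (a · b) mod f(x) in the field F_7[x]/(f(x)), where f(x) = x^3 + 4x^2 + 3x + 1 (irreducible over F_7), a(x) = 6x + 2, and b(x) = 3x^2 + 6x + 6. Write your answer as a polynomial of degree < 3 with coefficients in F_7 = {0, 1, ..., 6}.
a · b ≡ 5x^2 + x + 1 (mod f(x))

Multiply in F_7[x]: a(x)·b(x) = (6x + 2)·(3x^2 + 6x + 6) = 4x^3 + 6x + 5. This has degree ≥ 3, so divide by f(x) over F_7: 4x^3 + 6x + 5 = (4)·(x^3 + 4x^2 + 3x + 1) + (5x^2 + x + 1). Hence a·b ≡ 5x^2 + x + 1 (mod f). (F_7[x]/(f) is a field with 7^3 = 343 elements since f is irreducible of degree 3.)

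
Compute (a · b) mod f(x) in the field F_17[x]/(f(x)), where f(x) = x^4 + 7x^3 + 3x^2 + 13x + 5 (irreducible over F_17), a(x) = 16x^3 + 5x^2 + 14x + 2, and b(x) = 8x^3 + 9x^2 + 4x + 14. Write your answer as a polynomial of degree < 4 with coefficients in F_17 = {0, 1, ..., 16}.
a · b ≡ 6x^3 + 9x^2 + 13x + 12 (mod f(x))

Multiply in F_17[x]: a(x)·b(x) = (16x^3 + 5x^2 + 14x + 2)·(8x^3 + 9x^2 + 4x + 14) = 9x^6 + 14x^5 + 12x^3 + 8x^2 + 11. This has degree ≥ 4, so divide by f(x) over F_17: 9x^6 + 14x^5 + 12x^3 + 8x^2 + 11 = (9x^2 + 2x + 10)·(x^4 + 7x^3 + 3x^2 + 13x + 5) + (6x^3 + 9x^2 + 13x + 12). Hence a·b ≡ 6x^3 + 9x^2 + 13x + 12 (mod f). (F_17[x]/(f) is a field with 17^4 = 83521 elements since f is irreducible of degree 4.)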